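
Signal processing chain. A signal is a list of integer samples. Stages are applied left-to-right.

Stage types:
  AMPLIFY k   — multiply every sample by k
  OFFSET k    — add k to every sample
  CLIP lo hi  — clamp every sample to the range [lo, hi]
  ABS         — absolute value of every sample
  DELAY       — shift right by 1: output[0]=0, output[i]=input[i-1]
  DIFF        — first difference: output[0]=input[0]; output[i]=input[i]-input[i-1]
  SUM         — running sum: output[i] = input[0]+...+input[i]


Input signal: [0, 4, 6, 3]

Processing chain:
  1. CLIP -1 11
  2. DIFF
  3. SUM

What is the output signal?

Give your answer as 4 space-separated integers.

Answer: 0 4 6 3

Derivation:
Input: [0, 4, 6, 3]
Stage 1 (CLIP -1 11): clip(0,-1,11)=0, clip(4,-1,11)=4, clip(6,-1,11)=6, clip(3,-1,11)=3 -> [0, 4, 6, 3]
Stage 2 (DIFF): s[0]=0, 4-0=4, 6-4=2, 3-6=-3 -> [0, 4, 2, -3]
Stage 3 (SUM): sum[0..0]=0, sum[0..1]=4, sum[0..2]=6, sum[0..3]=3 -> [0, 4, 6, 3]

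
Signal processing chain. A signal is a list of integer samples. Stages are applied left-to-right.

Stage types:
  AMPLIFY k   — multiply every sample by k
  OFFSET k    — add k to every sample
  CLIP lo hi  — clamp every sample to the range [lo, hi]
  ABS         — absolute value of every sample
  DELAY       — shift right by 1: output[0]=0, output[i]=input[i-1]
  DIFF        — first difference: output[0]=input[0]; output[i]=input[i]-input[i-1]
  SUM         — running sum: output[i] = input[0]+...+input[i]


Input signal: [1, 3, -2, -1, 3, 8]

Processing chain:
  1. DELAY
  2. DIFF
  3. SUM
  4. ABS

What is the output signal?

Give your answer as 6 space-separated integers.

Input: [1, 3, -2, -1, 3, 8]
Stage 1 (DELAY): [0, 1, 3, -2, -1, 3] = [0, 1, 3, -2, -1, 3] -> [0, 1, 3, -2, -1, 3]
Stage 2 (DIFF): s[0]=0, 1-0=1, 3-1=2, -2-3=-5, -1--2=1, 3--1=4 -> [0, 1, 2, -5, 1, 4]
Stage 3 (SUM): sum[0..0]=0, sum[0..1]=1, sum[0..2]=3, sum[0..3]=-2, sum[0..4]=-1, sum[0..5]=3 -> [0, 1, 3, -2, -1, 3]
Stage 4 (ABS): |0|=0, |1|=1, |3|=3, |-2|=2, |-1|=1, |3|=3 -> [0, 1, 3, 2, 1, 3]

Answer: 0 1 3 2 1 3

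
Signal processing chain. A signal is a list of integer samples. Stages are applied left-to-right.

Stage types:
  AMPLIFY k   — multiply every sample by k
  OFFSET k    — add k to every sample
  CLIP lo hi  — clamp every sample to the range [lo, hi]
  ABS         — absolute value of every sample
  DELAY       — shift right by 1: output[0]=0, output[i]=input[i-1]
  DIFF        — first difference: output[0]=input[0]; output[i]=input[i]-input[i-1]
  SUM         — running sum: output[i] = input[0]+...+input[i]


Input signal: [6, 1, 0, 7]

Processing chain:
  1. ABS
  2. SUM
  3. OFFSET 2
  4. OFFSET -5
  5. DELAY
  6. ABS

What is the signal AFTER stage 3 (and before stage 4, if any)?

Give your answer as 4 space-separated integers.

Answer: 8 9 9 16

Derivation:
Input: [6, 1, 0, 7]
Stage 1 (ABS): |6|=6, |1|=1, |0|=0, |7|=7 -> [6, 1, 0, 7]
Stage 2 (SUM): sum[0..0]=6, sum[0..1]=7, sum[0..2]=7, sum[0..3]=14 -> [6, 7, 7, 14]
Stage 3 (OFFSET 2): 6+2=8, 7+2=9, 7+2=9, 14+2=16 -> [8, 9, 9, 16]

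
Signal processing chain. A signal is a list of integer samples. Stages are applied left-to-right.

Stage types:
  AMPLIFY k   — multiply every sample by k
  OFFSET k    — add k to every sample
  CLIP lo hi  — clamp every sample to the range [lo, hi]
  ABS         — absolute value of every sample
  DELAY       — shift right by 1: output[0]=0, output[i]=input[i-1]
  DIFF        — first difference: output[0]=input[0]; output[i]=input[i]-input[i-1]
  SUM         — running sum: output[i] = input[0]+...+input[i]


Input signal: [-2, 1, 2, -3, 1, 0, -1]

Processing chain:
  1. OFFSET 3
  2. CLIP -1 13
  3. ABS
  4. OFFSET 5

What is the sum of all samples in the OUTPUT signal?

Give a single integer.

Answer: 54

Derivation:
Input: [-2, 1, 2, -3, 1, 0, -1]
Stage 1 (OFFSET 3): -2+3=1, 1+3=4, 2+3=5, -3+3=0, 1+3=4, 0+3=3, -1+3=2 -> [1, 4, 5, 0, 4, 3, 2]
Stage 2 (CLIP -1 13): clip(1,-1,13)=1, clip(4,-1,13)=4, clip(5,-1,13)=5, clip(0,-1,13)=0, clip(4,-1,13)=4, clip(3,-1,13)=3, clip(2,-1,13)=2 -> [1, 4, 5, 0, 4, 3, 2]
Stage 3 (ABS): |1|=1, |4|=4, |5|=5, |0|=0, |4|=4, |3|=3, |2|=2 -> [1, 4, 5, 0, 4, 3, 2]
Stage 4 (OFFSET 5): 1+5=6, 4+5=9, 5+5=10, 0+5=5, 4+5=9, 3+5=8, 2+5=7 -> [6, 9, 10, 5, 9, 8, 7]
Output sum: 54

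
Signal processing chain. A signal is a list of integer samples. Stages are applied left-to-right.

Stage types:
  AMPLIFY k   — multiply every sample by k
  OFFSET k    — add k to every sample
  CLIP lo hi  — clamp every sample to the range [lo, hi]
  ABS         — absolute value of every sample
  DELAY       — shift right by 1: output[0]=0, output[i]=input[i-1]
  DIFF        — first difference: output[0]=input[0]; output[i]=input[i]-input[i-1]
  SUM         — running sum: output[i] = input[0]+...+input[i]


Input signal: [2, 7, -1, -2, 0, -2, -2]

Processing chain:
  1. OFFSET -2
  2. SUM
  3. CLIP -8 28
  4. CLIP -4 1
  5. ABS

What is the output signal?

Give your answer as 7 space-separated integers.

Answer: 0 1 1 2 4 4 4

Derivation:
Input: [2, 7, -1, -2, 0, -2, -2]
Stage 1 (OFFSET -2): 2+-2=0, 7+-2=5, -1+-2=-3, -2+-2=-4, 0+-2=-2, -2+-2=-4, -2+-2=-4 -> [0, 5, -3, -4, -2, -4, -4]
Stage 2 (SUM): sum[0..0]=0, sum[0..1]=5, sum[0..2]=2, sum[0..3]=-2, sum[0..4]=-4, sum[0..5]=-8, sum[0..6]=-12 -> [0, 5, 2, -2, -4, -8, -12]
Stage 3 (CLIP -8 28): clip(0,-8,28)=0, clip(5,-8,28)=5, clip(2,-8,28)=2, clip(-2,-8,28)=-2, clip(-4,-8,28)=-4, clip(-8,-8,28)=-8, clip(-12,-8,28)=-8 -> [0, 5, 2, -2, -4, -8, -8]
Stage 4 (CLIP -4 1): clip(0,-4,1)=0, clip(5,-4,1)=1, clip(2,-4,1)=1, clip(-2,-4,1)=-2, clip(-4,-4,1)=-4, clip(-8,-4,1)=-4, clip(-8,-4,1)=-4 -> [0, 1, 1, -2, -4, -4, -4]
Stage 5 (ABS): |0|=0, |1|=1, |1|=1, |-2|=2, |-4|=4, |-4|=4, |-4|=4 -> [0, 1, 1, 2, 4, 4, 4]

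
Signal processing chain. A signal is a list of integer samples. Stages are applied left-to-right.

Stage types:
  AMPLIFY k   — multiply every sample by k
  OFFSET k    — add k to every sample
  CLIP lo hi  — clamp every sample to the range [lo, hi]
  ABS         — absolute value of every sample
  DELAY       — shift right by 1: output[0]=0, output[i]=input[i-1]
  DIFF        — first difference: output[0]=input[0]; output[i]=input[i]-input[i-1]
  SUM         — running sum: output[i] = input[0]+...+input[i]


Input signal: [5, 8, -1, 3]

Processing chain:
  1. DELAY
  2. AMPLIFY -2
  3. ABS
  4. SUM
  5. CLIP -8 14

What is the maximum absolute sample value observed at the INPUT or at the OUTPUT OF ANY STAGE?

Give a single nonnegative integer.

Answer: 28

Derivation:
Input: [5, 8, -1, 3] (max |s|=8)
Stage 1 (DELAY): [0, 5, 8, -1] = [0, 5, 8, -1] -> [0, 5, 8, -1] (max |s|=8)
Stage 2 (AMPLIFY -2): 0*-2=0, 5*-2=-10, 8*-2=-16, -1*-2=2 -> [0, -10, -16, 2] (max |s|=16)
Stage 3 (ABS): |0|=0, |-10|=10, |-16|=16, |2|=2 -> [0, 10, 16, 2] (max |s|=16)
Stage 4 (SUM): sum[0..0]=0, sum[0..1]=10, sum[0..2]=26, sum[0..3]=28 -> [0, 10, 26, 28] (max |s|=28)
Stage 5 (CLIP -8 14): clip(0,-8,14)=0, clip(10,-8,14)=10, clip(26,-8,14)=14, clip(28,-8,14)=14 -> [0, 10, 14, 14] (max |s|=14)
Overall max amplitude: 28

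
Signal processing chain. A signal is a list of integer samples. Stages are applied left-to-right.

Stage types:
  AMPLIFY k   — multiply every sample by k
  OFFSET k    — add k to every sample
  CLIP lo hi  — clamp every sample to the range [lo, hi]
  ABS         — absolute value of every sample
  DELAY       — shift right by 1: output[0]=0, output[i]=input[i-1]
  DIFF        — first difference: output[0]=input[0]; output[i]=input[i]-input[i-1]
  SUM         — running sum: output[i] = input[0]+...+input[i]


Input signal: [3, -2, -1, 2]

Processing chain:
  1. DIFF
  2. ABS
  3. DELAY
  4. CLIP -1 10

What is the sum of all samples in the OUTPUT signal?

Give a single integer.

Input: [3, -2, -1, 2]
Stage 1 (DIFF): s[0]=3, -2-3=-5, -1--2=1, 2--1=3 -> [3, -5, 1, 3]
Stage 2 (ABS): |3|=3, |-5|=5, |1|=1, |3|=3 -> [3, 5, 1, 3]
Stage 3 (DELAY): [0, 3, 5, 1] = [0, 3, 5, 1] -> [0, 3, 5, 1]
Stage 4 (CLIP -1 10): clip(0,-1,10)=0, clip(3,-1,10)=3, clip(5,-1,10)=5, clip(1,-1,10)=1 -> [0, 3, 5, 1]
Output sum: 9

Answer: 9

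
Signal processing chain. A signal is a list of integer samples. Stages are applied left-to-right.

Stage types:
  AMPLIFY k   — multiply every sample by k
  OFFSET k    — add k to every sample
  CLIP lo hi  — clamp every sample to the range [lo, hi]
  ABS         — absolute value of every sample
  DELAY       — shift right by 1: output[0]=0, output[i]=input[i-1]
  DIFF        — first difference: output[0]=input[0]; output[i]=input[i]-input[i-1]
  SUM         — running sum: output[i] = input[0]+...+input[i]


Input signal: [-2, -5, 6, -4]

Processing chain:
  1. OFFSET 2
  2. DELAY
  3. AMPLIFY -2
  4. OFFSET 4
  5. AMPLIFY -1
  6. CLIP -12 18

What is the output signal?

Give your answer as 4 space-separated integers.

Answer: -4 -4 -10 12

Derivation:
Input: [-2, -5, 6, -4]
Stage 1 (OFFSET 2): -2+2=0, -5+2=-3, 6+2=8, -4+2=-2 -> [0, -3, 8, -2]
Stage 2 (DELAY): [0, 0, -3, 8] = [0, 0, -3, 8] -> [0, 0, -3, 8]
Stage 3 (AMPLIFY -2): 0*-2=0, 0*-2=0, -3*-2=6, 8*-2=-16 -> [0, 0, 6, -16]
Stage 4 (OFFSET 4): 0+4=4, 0+4=4, 6+4=10, -16+4=-12 -> [4, 4, 10, -12]
Stage 5 (AMPLIFY -1): 4*-1=-4, 4*-1=-4, 10*-1=-10, -12*-1=12 -> [-4, -4, -10, 12]
Stage 6 (CLIP -12 18): clip(-4,-12,18)=-4, clip(-4,-12,18)=-4, clip(-10,-12,18)=-10, clip(12,-12,18)=12 -> [-4, -4, -10, 12]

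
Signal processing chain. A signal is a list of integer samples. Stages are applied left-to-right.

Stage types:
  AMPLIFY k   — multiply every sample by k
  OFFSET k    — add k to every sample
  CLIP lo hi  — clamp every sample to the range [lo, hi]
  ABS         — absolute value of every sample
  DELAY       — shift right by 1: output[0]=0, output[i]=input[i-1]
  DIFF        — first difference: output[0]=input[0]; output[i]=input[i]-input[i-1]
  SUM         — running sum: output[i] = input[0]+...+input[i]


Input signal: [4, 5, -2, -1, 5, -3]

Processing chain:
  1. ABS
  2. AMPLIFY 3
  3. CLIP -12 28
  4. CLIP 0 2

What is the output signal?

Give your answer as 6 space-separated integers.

Answer: 2 2 2 2 2 2

Derivation:
Input: [4, 5, -2, -1, 5, -3]
Stage 1 (ABS): |4|=4, |5|=5, |-2|=2, |-1|=1, |5|=5, |-3|=3 -> [4, 5, 2, 1, 5, 3]
Stage 2 (AMPLIFY 3): 4*3=12, 5*3=15, 2*3=6, 1*3=3, 5*3=15, 3*3=9 -> [12, 15, 6, 3, 15, 9]
Stage 3 (CLIP -12 28): clip(12,-12,28)=12, clip(15,-12,28)=15, clip(6,-12,28)=6, clip(3,-12,28)=3, clip(15,-12,28)=15, clip(9,-12,28)=9 -> [12, 15, 6, 3, 15, 9]
Stage 4 (CLIP 0 2): clip(12,0,2)=2, clip(15,0,2)=2, clip(6,0,2)=2, clip(3,0,2)=2, clip(15,0,2)=2, clip(9,0,2)=2 -> [2, 2, 2, 2, 2, 2]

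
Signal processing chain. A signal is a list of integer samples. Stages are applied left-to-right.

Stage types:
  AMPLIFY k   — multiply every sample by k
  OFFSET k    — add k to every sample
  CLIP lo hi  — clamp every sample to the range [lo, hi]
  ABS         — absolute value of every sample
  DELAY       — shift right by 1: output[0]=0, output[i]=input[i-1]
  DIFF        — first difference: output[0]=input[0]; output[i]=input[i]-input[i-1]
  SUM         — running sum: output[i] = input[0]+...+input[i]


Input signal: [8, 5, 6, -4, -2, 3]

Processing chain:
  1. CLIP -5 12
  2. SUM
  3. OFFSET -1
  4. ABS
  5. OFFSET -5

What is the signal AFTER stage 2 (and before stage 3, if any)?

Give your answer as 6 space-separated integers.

Input: [8, 5, 6, -4, -2, 3]
Stage 1 (CLIP -5 12): clip(8,-5,12)=8, clip(5,-5,12)=5, clip(6,-5,12)=6, clip(-4,-5,12)=-4, clip(-2,-5,12)=-2, clip(3,-5,12)=3 -> [8, 5, 6, -4, -2, 3]
Stage 2 (SUM): sum[0..0]=8, sum[0..1]=13, sum[0..2]=19, sum[0..3]=15, sum[0..4]=13, sum[0..5]=16 -> [8, 13, 19, 15, 13, 16]

Answer: 8 13 19 15 13 16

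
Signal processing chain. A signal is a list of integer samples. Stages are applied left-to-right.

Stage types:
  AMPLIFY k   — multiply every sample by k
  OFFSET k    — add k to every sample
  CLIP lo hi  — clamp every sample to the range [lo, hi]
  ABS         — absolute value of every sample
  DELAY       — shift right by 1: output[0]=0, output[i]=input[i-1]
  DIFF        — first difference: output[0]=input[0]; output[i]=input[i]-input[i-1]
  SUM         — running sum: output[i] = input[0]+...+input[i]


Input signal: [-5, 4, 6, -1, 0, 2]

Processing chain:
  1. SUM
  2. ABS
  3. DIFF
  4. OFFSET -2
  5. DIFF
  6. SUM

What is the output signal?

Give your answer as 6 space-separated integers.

Answer: 3 -6 2 -3 -2 0

Derivation:
Input: [-5, 4, 6, -1, 0, 2]
Stage 1 (SUM): sum[0..0]=-5, sum[0..1]=-1, sum[0..2]=5, sum[0..3]=4, sum[0..4]=4, sum[0..5]=6 -> [-5, -1, 5, 4, 4, 6]
Stage 2 (ABS): |-5|=5, |-1|=1, |5|=5, |4|=4, |4|=4, |6|=6 -> [5, 1, 5, 4, 4, 6]
Stage 3 (DIFF): s[0]=5, 1-5=-4, 5-1=4, 4-5=-1, 4-4=0, 6-4=2 -> [5, -4, 4, -1, 0, 2]
Stage 4 (OFFSET -2): 5+-2=3, -4+-2=-6, 4+-2=2, -1+-2=-3, 0+-2=-2, 2+-2=0 -> [3, -6, 2, -3, -2, 0]
Stage 5 (DIFF): s[0]=3, -6-3=-9, 2--6=8, -3-2=-5, -2--3=1, 0--2=2 -> [3, -9, 8, -5, 1, 2]
Stage 6 (SUM): sum[0..0]=3, sum[0..1]=-6, sum[0..2]=2, sum[0..3]=-3, sum[0..4]=-2, sum[0..5]=0 -> [3, -6, 2, -3, -2, 0]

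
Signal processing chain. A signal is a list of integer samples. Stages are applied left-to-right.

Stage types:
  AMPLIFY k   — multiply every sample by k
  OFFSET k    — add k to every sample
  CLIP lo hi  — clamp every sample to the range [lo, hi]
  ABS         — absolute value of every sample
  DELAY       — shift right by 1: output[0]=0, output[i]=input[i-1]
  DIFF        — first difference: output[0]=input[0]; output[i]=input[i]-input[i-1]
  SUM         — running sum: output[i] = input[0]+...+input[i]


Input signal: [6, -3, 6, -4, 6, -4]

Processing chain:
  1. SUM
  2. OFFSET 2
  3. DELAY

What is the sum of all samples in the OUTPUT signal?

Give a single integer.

Input: [6, -3, 6, -4, 6, -4]
Stage 1 (SUM): sum[0..0]=6, sum[0..1]=3, sum[0..2]=9, sum[0..3]=5, sum[0..4]=11, sum[0..5]=7 -> [6, 3, 9, 5, 11, 7]
Stage 2 (OFFSET 2): 6+2=8, 3+2=5, 9+2=11, 5+2=7, 11+2=13, 7+2=9 -> [8, 5, 11, 7, 13, 9]
Stage 3 (DELAY): [0, 8, 5, 11, 7, 13] = [0, 8, 5, 11, 7, 13] -> [0, 8, 5, 11, 7, 13]
Output sum: 44

Answer: 44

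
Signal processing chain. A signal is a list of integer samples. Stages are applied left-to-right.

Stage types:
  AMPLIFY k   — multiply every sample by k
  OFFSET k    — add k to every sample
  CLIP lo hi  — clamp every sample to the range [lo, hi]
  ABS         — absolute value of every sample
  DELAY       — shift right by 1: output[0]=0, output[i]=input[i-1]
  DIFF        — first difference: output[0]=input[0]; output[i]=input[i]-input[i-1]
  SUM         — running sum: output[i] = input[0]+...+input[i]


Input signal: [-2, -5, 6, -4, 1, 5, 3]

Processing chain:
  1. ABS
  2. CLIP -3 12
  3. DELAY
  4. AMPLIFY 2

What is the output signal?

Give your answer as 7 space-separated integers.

Answer: 0 4 10 12 8 2 10

Derivation:
Input: [-2, -5, 6, -4, 1, 5, 3]
Stage 1 (ABS): |-2|=2, |-5|=5, |6|=6, |-4|=4, |1|=1, |5|=5, |3|=3 -> [2, 5, 6, 4, 1, 5, 3]
Stage 2 (CLIP -3 12): clip(2,-3,12)=2, clip(5,-3,12)=5, clip(6,-3,12)=6, clip(4,-3,12)=4, clip(1,-3,12)=1, clip(5,-3,12)=5, clip(3,-3,12)=3 -> [2, 5, 6, 4, 1, 5, 3]
Stage 3 (DELAY): [0, 2, 5, 6, 4, 1, 5] = [0, 2, 5, 6, 4, 1, 5] -> [0, 2, 5, 6, 4, 1, 5]
Stage 4 (AMPLIFY 2): 0*2=0, 2*2=4, 5*2=10, 6*2=12, 4*2=8, 1*2=2, 5*2=10 -> [0, 4, 10, 12, 8, 2, 10]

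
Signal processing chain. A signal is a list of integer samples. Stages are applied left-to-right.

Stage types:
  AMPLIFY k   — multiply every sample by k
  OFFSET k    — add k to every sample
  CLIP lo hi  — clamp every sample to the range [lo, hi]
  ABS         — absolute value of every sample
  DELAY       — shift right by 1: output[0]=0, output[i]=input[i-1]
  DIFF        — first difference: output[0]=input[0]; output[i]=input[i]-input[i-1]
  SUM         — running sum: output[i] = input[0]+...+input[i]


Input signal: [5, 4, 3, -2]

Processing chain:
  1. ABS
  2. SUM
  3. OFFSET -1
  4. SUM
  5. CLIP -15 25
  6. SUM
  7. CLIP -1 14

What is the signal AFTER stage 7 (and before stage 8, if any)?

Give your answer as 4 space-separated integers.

Input: [5, 4, 3, -2]
Stage 1 (ABS): |5|=5, |4|=4, |3|=3, |-2|=2 -> [5, 4, 3, 2]
Stage 2 (SUM): sum[0..0]=5, sum[0..1]=9, sum[0..2]=12, sum[0..3]=14 -> [5, 9, 12, 14]
Stage 3 (OFFSET -1): 5+-1=4, 9+-1=8, 12+-1=11, 14+-1=13 -> [4, 8, 11, 13]
Stage 4 (SUM): sum[0..0]=4, sum[0..1]=12, sum[0..2]=23, sum[0..3]=36 -> [4, 12, 23, 36]
Stage 5 (CLIP -15 25): clip(4,-15,25)=4, clip(12,-15,25)=12, clip(23,-15,25)=23, clip(36,-15,25)=25 -> [4, 12, 23, 25]
Stage 6 (SUM): sum[0..0]=4, sum[0..1]=16, sum[0..2]=39, sum[0..3]=64 -> [4, 16, 39, 64]
Stage 7 (CLIP -1 14): clip(4,-1,14)=4, clip(16,-1,14)=14, clip(39,-1,14)=14, clip(64,-1,14)=14 -> [4, 14, 14, 14]

Answer: 4 14 14 14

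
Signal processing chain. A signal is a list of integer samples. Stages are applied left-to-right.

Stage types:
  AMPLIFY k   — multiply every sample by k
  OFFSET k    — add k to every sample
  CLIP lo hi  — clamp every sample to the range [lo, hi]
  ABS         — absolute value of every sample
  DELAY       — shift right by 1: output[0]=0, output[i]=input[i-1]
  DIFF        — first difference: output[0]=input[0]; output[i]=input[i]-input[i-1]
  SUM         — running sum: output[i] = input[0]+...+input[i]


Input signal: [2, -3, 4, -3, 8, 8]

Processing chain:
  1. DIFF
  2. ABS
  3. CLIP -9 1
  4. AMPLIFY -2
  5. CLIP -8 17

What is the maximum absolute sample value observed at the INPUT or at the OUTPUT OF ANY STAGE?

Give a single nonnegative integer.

Input: [2, -3, 4, -3, 8, 8] (max |s|=8)
Stage 1 (DIFF): s[0]=2, -3-2=-5, 4--3=7, -3-4=-7, 8--3=11, 8-8=0 -> [2, -5, 7, -7, 11, 0] (max |s|=11)
Stage 2 (ABS): |2|=2, |-5|=5, |7|=7, |-7|=7, |11|=11, |0|=0 -> [2, 5, 7, 7, 11, 0] (max |s|=11)
Stage 3 (CLIP -9 1): clip(2,-9,1)=1, clip(5,-9,1)=1, clip(7,-9,1)=1, clip(7,-9,1)=1, clip(11,-9,1)=1, clip(0,-9,1)=0 -> [1, 1, 1, 1, 1, 0] (max |s|=1)
Stage 4 (AMPLIFY -2): 1*-2=-2, 1*-2=-2, 1*-2=-2, 1*-2=-2, 1*-2=-2, 0*-2=0 -> [-2, -2, -2, -2, -2, 0] (max |s|=2)
Stage 5 (CLIP -8 17): clip(-2,-8,17)=-2, clip(-2,-8,17)=-2, clip(-2,-8,17)=-2, clip(-2,-8,17)=-2, clip(-2,-8,17)=-2, clip(0,-8,17)=0 -> [-2, -2, -2, -2, -2, 0] (max |s|=2)
Overall max amplitude: 11

Answer: 11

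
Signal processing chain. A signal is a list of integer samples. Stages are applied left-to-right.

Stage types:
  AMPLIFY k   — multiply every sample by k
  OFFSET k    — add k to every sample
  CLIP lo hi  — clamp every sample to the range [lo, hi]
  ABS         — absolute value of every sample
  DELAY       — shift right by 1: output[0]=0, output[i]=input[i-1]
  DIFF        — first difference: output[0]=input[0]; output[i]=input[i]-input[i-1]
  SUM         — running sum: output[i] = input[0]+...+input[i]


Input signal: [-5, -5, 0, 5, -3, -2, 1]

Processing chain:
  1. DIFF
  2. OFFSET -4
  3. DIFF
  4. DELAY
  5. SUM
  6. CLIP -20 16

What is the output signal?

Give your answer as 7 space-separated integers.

Answer: 0 -9 -4 1 1 -12 -3

Derivation:
Input: [-5, -5, 0, 5, -3, -2, 1]
Stage 1 (DIFF): s[0]=-5, -5--5=0, 0--5=5, 5-0=5, -3-5=-8, -2--3=1, 1--2=3 -> [-5, 0, 5, 5, -8, 1, 3]
Stage 2 (OFFSET -4): -5+-4=-9, 0+-4=-4, 5+-4=1, 5+-4=1, -8+-4=-12, 1+-4=-3, 3+-4=-1 -> [-9, -4, 1, 1, -12, -3, -1]
Stage 3 (DIFF): s[0]=-9, -4--9=5, 1--4=5, 1-1=0, -12-1=-13, -3--12=9, -1--3=2 -> [-9, 5, 5, 0, -13, 9, 2]
Stage 4 (DELAY): [0, -9, 5, 5, 0, -13, 9] = [0, -9, 5, 5, 0, -13, 9] -> [0, -9, 5, 5, 0, -13, 9]
Stage 5 (SUM): sum[0..0]=0, sum[0..1]=-9, sum[0..2]=-4, sum[0..3]=1, sum[0..4]=1, sum[0..5]=-12, sum[0..6]=-3 -> [0, -9, -4, 1, 1, -12, -3]
Stage 6 (CLIP -20 16): clip(0,-20,16)=0, clip(-9,-20,16)=-9, clip(-4,-20,16)=-4, clip(1,-20,16)=1, clip(1,-20,16)=1, clip(-12,-20,16)=-12, clip(-3,-20,16)=-3 -> [0, -9, -4, 1, 1, -12, -3]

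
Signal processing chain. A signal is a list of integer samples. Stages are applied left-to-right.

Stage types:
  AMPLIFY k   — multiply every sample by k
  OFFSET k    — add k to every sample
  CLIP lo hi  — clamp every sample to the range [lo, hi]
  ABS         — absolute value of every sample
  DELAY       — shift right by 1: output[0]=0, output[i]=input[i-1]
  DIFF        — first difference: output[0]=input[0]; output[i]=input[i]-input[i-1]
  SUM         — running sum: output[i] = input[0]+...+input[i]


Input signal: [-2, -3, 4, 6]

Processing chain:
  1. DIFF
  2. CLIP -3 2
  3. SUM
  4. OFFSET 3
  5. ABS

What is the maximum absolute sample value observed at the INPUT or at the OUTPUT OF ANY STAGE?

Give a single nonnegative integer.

Input: [-2, -3, 4, 6] (max |s|=6)
Stage 1 (DIFF): s[0]=-2, -3--2=-1, 4--3=7, 6-4=2 -> [-2, -1, 7, 2] (max |s|=7)
Stage 2 (CLIP -3 2): clip(-2,-3,2)=-2, clip(-1,-3,2)=-1, clip(7,-3,2)=2, clip(2,-3,2)=2 -> [-2, -1, 2, 2] (max |s|=2)
Stage 3 (SUM): sum[0..0]=-2, sum[0..1]=-3, sum[0..2]=-1, sum[0..3]=1 -> [-2, -3, -1, 1] (max |s|=3)
Stage 4 (OFFSET 3): -2+3=1, -3+3=0, -1+3=2, 1+3=4 -> [1, 0, 2, 4] (max |s|=4)
Stage 5 (ABS): |1|=1, |0|=0, |2|=2, |4|=4 -> [1, 0, 2, 4] (max |s|=4)
Overall max amplitude: 7

Answer: 7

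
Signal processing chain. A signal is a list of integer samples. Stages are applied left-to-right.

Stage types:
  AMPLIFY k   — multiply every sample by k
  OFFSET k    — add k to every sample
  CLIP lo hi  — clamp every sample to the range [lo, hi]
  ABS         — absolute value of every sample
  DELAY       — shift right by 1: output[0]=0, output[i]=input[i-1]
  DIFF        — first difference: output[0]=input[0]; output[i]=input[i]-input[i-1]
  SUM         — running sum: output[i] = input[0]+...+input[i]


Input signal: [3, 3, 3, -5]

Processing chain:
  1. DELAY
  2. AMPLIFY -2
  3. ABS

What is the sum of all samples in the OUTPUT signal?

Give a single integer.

Answer: 18

Derivation:
Input: [3, 3, 3, -5]
Stage 1 (DELAY): [0, 3, 3, 3] = [0, 3, 3, 3] -> [0, 3, 3, 3]
Stage 2 (AMPLIFY -2): 0*-2=0, 3*-2=-6, 3*-2=-6, 3*-2=-6 -> [0, -6, -6, -6]
Stage 3 (ABS): |0|=0, |-6|=6, |-6|=6, |-6|=6 -> [0, 6, 6, 6]
Output sum: 18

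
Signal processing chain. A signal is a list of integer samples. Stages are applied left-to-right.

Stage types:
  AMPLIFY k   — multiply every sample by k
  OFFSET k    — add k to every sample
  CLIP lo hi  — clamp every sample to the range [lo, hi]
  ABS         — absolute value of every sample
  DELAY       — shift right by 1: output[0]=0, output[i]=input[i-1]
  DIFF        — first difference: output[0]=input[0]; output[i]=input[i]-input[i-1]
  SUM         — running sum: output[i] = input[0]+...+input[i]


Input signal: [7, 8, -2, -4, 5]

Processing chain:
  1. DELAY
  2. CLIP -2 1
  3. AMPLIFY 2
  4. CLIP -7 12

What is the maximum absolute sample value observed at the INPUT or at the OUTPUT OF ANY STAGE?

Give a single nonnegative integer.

Answer: 8

Derivation:
Input: [7, 8, -2, -4, 5] (max |s|=8)
Stage 1 (DELAY): [0, 7, 8, -2, -4] = [0, 7, 8, -2, -4] -> [0, 7, 8, -2, -4] (max |s|=8)
Stage 2 (CLIP -2 1): clip(0,-2,1)=0, clip(7,-2,1)=1, clip(8,-2,1)=1, clip(-2,-2,1)=-2, clip(-4,-2,1)=-2 -> [0, 1, 1, -2, -2] (max |s|=2)
Stage 3 (AMPLIFY 2): 0*2=0, 1*2=2, 1*2=2, -2*2=-4, -2*2=-4 -> [0, 2, 2, -4, -4] (max |s|=4)
Stage 4 (CLIP -7 12): clip(0,-7,12)=0, clip(2,-7,12)=2, clip(2,-7,12)=2, clip(-4,-7,12)=-4, clip(-4,-7,12)=-4 -> [0, 2, 2, -4, -4] (max |s|=4)
Overall max amplitude: 8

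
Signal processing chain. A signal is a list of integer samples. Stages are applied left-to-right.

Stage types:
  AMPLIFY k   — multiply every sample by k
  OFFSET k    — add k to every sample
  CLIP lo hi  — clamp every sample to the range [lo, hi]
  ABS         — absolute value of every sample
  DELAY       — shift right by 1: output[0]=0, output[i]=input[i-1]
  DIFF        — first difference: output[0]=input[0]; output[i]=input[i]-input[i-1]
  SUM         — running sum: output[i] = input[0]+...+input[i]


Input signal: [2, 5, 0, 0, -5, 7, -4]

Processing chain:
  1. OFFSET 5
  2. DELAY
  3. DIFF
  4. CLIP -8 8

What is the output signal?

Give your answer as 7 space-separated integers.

Input: [2, 5, 0, 0, -5, 7, -4]
Stage 1 (OFFSET 5): 2+5=7, 5+5=10, 0+5=5, 0+5=5, -5+5=0, 7+5=12, -4+5=1 -> [7, 10, 5, 5, 0, 12, 1]
Stage 2 (DELAY): [0, 7, 10, 5, 5, 0, 12] = [0, 7, 10, 5, 5, 0, 12] -> [0, 7, 10, 5, 5, 0, 12]
Stage 3 (DIFF): s[0]=0, 7-0=7, 10-7=3, 5-10=-5, 5-5=0, 0-5=-5, 12-0=12 -> [0, 7, 3, -5, 0, -5, 12]
Stage 4 (CLIP -8 8): clip(0,-8,8)=0, clip(7,-8,8)=7, clip(3,-8,8)=3, clip(-5,-8,8)=-5, clip(0,-8,8)=0, clip(-5,-8,8)=-5, clip(12,-8,8)=8 -> [0, 7, 3, -5, 0, -5, 8]

Answer: 0 7 3 -5 0 -5 8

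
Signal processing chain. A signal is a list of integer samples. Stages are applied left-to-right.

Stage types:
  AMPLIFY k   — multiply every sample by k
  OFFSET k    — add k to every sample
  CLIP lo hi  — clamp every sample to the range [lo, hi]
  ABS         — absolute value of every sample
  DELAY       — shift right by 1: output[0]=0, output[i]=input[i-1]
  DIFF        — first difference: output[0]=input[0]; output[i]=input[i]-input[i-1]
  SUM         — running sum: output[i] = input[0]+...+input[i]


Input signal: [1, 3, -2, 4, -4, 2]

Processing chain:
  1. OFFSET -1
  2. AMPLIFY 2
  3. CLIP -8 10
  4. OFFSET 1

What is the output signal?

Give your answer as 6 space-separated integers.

Answer: 1 5 -5 7 -7 3

Derivation:
Input: [1, 3, -2, 4, -4, 2]
Stage 1 (OFFSET -1): 1+-1=0, 3+-1=2, -2+-1=-3, 4+-1=3, -4+-1=-5, 2+-1=1 -> [0, 2, -3, 3, -5, 1]
Stage 2 (AMPLIFY 2): 0*2=0, 2*2=4, -3*2=-6, 3*2=6, -5*2=-10, 1*2=2 -> [0, 4, -6, 6, -10, 2]
Stage 3 (CLIP -8 10): clip(0,-8,10)=0, clip(4,-8,10)=4, clip(-6,-8,10)=-6, clip(6,-8,10)=6, clip(-10,-8,10)=-8, clip(2,-8,10)=2 -> [0, 4, -6, 6, -8, 2]
Stage 4 (OFFSET 1): 0+1=1, 4+1=5, -6+1=-5, 6+1=7, -8+1=-7, 2+1=3 -> [1, 5, -5, 7, -7, 3]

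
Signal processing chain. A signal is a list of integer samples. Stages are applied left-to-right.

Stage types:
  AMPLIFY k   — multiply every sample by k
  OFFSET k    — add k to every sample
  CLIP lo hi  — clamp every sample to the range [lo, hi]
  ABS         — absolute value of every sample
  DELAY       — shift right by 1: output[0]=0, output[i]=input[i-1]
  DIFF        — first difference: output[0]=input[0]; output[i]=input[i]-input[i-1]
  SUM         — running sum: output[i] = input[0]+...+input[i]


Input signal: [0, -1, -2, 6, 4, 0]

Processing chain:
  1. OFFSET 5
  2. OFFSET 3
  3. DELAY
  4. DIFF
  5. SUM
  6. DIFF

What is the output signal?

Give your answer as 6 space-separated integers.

Answer: 0 8 -1 -1 8 -2

Derivation:
Input: [0, -1, -2, 6, 4, 0]
Stage 1 (OFFSET 5): 0+5=5, -1+5=4, -2+5=3, 6+5=11, 4+5=9, 0+5=5 -> [5, 4, 3, 11, 9, 5]
Stage 2 (OFFSET 3): 5+3=8, 4+3=7, 3+3=6, 11+3=14, 9+3=12, 5+3=8 -> [8, 7, 6, 14, 12, 8]
Stage 3 (DELAY): [0, 8, 7, 6, 14, 12] = [0, 8, 7, 6, 14, 12] -> [0, 8, 7, 6, 14, 12]
Stage 4 (DIFF): s[0]=0, 8-0=8, 7-8=-1, 6-7=-1, 14-6=8, 12-14=-2 -> [0, 8, -1, -1, 8, -2]
Stage 5 (SUM): sum[0..0]=0, sum[0..1]=8, sum[0..2]=7, sum[0..3]=6, sum[0..4]=14, sum[0..5]=12 -> [0, 8, 7, 6, 14, 12]
Stage 6 (DIFF): s[0]=0, 8-0=8, 7-8=-1, 6-7=-1, 14-6=8, 12-14=-2 -> [0, 8, -1, -1, 8, -2]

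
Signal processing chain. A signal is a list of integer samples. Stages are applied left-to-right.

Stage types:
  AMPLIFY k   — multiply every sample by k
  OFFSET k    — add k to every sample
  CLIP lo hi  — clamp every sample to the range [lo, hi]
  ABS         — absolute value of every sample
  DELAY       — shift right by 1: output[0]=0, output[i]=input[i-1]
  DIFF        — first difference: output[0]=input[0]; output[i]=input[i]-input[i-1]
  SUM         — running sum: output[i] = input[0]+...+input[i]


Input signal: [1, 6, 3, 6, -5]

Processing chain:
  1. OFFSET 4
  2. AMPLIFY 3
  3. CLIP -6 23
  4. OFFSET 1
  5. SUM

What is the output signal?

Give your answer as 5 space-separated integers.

Input: [1, 6, 3, 6, -5]
Stage 1 (OFFSET 4): 1+4=5, 6+4=10, 3+4=7, 6+4=10, -5+4=-1 -> [5, 10, 7, 10, -1]
Stage 2 (AMPLIFY 3): 5*3=15, 10*3=30, 7*3=21, 10*3=30, -1*3=-3 -> [15, 30, 21, 30, -3]
Stage 3 (CLIP -6 23): clip(15,-6,23)=15, clip(30,-6,23)=23, clip(21,-6,23)=21, clip(30,-6,23)=23, clip(-3,-6,23)=-3 -> [15, 23, 21, 23, -3]
Stage 4 (OFFSET 1): 15+1=16, 23+1=24, 21+1=22, 23+1=24, -3+1=-2 -> [16, 24, 22, 24, -2]
Stage 5 (SUM): sum[0..0]=16, sum[0..1]=40, sum[0..2]=62, sum[0..3]=86, sum[0..4]=84 -> [16, 40, 62, 86, 84]

Answer: 16 40 62 86 84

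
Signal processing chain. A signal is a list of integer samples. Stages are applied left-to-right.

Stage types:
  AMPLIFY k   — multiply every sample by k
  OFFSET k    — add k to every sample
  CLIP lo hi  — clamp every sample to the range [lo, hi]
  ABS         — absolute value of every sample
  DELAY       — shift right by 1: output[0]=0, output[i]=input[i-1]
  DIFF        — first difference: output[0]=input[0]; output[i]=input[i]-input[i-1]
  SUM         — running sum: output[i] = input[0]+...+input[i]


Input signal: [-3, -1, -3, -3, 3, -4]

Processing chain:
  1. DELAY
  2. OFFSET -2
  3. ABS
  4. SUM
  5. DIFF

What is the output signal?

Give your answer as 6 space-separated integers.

Answer: 2 5 3 5 5 1

Derivation:
Input: [-3, -1, -3, -3, 3, -4]
Stage 1 (DELAY): [0, -3, -1, -3, -3, 3] = [0, -3, -1, -3, -3, 3] -> [0, -3, -1, -3, -3, 3]
Stage 2 (OFFSET -2): 0+-2=-2, -3+-2=-5, -1+-2=-3, -3+-2=-5, -3+-2=-5, 3+-2=1 -> [-2, -5, -3, -5, -5, 1]
Stage 3 (ABS): |-2|=2, |-5|=5, |-3|=3, |-5|=5, |-5|=5, |1|=1 -> [2, 5, 3, 5, 5, 1]
Stage 4 (SUM): sum[0..0]=2, sum[0..1]=7, sum[0..2]=10, sum[0..3]=15, sum[0..4]=20, sum[0..5]=21 -> [2, 7, 10, 15, 20, 21]
Stage 5 (DIFF): s[0]=2, 7-2=5, 10-7=3, 15-10=5, 20-15=5, 21-20=1 -> [2, 5, 3, 5, 5, 1]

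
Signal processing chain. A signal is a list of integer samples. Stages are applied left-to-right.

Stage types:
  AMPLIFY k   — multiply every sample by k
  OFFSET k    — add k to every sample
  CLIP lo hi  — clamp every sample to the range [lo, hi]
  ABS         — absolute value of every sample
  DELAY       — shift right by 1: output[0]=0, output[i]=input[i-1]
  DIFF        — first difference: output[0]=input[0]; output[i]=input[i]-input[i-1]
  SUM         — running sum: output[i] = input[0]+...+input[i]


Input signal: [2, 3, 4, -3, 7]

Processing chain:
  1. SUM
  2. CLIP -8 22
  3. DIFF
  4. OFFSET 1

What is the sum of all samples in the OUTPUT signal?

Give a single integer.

Input: [2, 3, 4, -3, 7]
Stage 1 (SUM): sum[0..0]=2, sum[0..1]=5, sum[0..2]=9, sum[0..3]=6, sum[0..4]=13 -> [2, 5, 9, 6, 13]
Stage 2 (CLIP -8 22): clip(2,-8,22)=2, clip(5,-8,22)=5, clip(9,-8,22)=9, clip(6,-8,22)=6, clip(13,-8,22)=13 -> [2, 5, 9, 6, 13]
Stage 3 (DIFF): s[0]=2, 5-2=3, 9-5=4, 6-9=-3, 13-6=7 -> [2, 3, 4, -3, 7]
Stage 4 (OFFSET 1): 2+1=3, 3+1=4, 4+1=5, -3+1=-2, 7+1=8 -> [3, 4, 5, -2, 8]
Output sum: 18

Answer: 18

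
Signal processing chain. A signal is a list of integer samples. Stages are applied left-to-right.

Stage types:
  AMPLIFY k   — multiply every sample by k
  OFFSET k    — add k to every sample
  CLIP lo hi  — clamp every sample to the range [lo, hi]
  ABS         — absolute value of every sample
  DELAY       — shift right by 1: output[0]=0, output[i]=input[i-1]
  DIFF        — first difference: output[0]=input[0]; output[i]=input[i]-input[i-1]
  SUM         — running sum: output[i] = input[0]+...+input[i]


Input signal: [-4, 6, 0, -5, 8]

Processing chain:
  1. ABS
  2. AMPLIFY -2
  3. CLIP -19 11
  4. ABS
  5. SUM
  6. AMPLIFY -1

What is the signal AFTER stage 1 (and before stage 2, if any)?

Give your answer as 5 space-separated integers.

Answer: 4 6 0 5 8

Derivation:
Input: [-4, 6, 0, -5, 8]
Stage 1 (ABS): |-4|=4, |6|=6, |0|=0, |-5|=5, |8|=8 -> [4, 6, 0, 5, 8]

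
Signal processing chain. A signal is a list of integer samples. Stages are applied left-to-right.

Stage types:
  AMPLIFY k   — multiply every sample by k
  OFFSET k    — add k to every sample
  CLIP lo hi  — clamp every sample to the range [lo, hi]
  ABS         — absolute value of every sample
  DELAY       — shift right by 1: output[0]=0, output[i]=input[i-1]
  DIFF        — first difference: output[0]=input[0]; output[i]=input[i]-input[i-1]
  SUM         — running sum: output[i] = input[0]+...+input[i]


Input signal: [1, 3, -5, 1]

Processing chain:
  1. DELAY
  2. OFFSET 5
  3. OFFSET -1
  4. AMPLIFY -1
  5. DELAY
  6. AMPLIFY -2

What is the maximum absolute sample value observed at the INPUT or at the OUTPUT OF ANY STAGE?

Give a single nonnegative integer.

Answer: 14

Derivation:
Input: [1, 3, -5, 1] (max |s|=5)
Stage 1 (DELAY): [0, 1, 3, -5] = [0, 1, 3, -5] -> [0, 1, 3, -5] (max |s|=5)
Stage 2 (OFFSET 5): 0+5=5, 1+5=6, 3+5=8, -5+5=0 -> [5, 6, 8, 0] (max |s|=8)
Stage 3 (OFFSET -1): 5+-1=4, 6+-1=5, 8+-1=7, 0+-1=-1 -> [4, 5, 7, -1] (max |s|=7)
Stage 4 (AMPLIFY -1): 4*-1=-4, 5*-1=-5, 7*-1=-7, -1*-1=1 -> [-4, -5, -7, 1] (max |s|=7)
Stage 5 (DELAY): [0, -4, -5, -7] = [0, -4, -5, -7] -> [0, -4, -5, -7] (max |s|=7)
Stage 6 (AMPLIFY -2): 0*-2=0, -4*-2=8, -5*-2=10, -7*-2=14 -> [0, 8, 10, 14] (max |s|=14)
Overall max amplitude: 14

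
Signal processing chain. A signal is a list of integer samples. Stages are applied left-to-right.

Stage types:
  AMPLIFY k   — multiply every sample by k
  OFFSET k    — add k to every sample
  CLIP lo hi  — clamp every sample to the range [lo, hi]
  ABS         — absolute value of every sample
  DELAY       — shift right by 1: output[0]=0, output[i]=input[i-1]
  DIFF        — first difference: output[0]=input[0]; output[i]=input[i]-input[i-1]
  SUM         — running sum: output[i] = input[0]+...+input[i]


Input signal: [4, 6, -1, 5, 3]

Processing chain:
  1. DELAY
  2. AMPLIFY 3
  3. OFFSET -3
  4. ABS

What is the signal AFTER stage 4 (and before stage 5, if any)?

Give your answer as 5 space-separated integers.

Input: [4, 6, -1, 5, 3]
Stage 1 (DELAY): [0, 4, 6, -1, 5] = [0, 4, 6, -1, 5] -> [0, 4, 6, -1, 5]
Stage 2 (AMPLIFY 3): 0*3=0, 4*3=12, 6*3=18, -1*3=-3, 5*3=15 -> [0, 12, 18, -3, 15]
Stage 3 (OFFSET -3): 0+-3=-3, 12+-3=9, 18+-3=15, -3+-3=-6, 15+-3=12 -> [-3, 9, 15, -6, 12]
Stage 4 (ABS): |-3|=3, |9|=9, |15|=15, |-6|=6, |12|=12 -> [3, 9, 15, 6, 12]

Answer: 3 9 15 6 12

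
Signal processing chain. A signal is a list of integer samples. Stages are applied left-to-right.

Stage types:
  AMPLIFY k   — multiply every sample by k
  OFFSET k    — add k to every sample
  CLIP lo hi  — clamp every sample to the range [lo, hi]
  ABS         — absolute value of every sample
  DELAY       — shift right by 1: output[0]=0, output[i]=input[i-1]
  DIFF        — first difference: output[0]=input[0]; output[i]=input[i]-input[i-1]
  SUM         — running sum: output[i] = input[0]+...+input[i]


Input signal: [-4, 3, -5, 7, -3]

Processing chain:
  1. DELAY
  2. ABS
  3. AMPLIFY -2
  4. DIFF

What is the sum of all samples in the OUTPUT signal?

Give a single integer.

Answer: -14

Derivation:
Input: [-4, 3, -5, 7, -3]
Stage 1 (DELAY): [0, -4, 3, -5, 7] = [0, -4, 3, -5, 7] -> [0, -4, 3, -5, 7]
Stage 2 (ABS): |0|=0, |-4|=4, |3|=3, |-5|=5, |7|=7 -> [0, 4, 3, 5, 7]
Stage 3 (AMPLIFY -2): 0*-2=0, 4*-2=-8, 3*-2=-6, 5*-2=-10, 7*-2=-14 -> [0, -8, -6, -10, -14]
Stage 4 (DIFF): s[0]=0, -8-0=-8, -6--8=2, -10--6=-4, -14--10=-4 -> [0, -8, 2, -4, -4]
Output sum: -14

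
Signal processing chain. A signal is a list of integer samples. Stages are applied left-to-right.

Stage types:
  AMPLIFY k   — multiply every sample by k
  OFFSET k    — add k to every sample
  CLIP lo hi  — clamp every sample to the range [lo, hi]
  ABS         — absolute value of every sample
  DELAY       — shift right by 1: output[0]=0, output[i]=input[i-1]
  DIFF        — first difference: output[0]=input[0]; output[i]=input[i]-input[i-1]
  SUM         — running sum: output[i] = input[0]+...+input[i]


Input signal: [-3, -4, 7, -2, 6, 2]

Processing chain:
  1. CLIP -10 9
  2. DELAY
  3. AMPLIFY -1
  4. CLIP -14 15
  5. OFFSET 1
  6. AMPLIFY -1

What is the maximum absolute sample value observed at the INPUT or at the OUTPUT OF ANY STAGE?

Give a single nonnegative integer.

Input: [-3, -4, 7, -2, 6, 2] (max |s|=7)
Stage 1 (CLIP -10 9): clip(-3,-10,9)=-3, clip(-4,-10,9)=-4, clip(7,-10,9)=7, clip(-2,-10,9)=-2, clip(6,-10,9)=6, clip(2,-10,9)=2 -> [-3, -4, 7, -2, 6, 2] (max |s|=7)
Stage 2 (DELAY): [0, -3, -4, 7, -2, 6] = [0, -3, -4, 7, -2, 6] -> [0, -3, -4, 7, -2, 6] (max |s|=7)
Stage 3 (AMPLIFY -1): 0*-1=0, -3*-1=3, -4*-1=4, 7*-1=-7, -2*-1=2, 6*-1=-6 -> [0, 3, 4, -7, 2, -6] (max |s|=7)
Stage 4 (CLIP -14 15): clip(0,-14,15)=0, clip(3,-14,15)=3, clip(4,-14,15)=4, clip(-7,-14,15)=-7, clip(2,-14,15)=2, clip(-6,-14,15)=-6 -> [0, 3, 4, -7, 2, -6] (max |s|=7)
Stage 5 (OFFSET 1): 0+1=1, 3+1=4, 4+1=5, -7+1=-6, 2+1=3, -6+1=-5 -> [1, 4, 5, -6, 3, -5] (max |s|=6)
Stage 6 (AMPLIFY -1): 1*-1=-1, 4*-1=-4, 5*-1=-5, -6*-1=6, 3*-1=-3, -5*-1=5 -> [-1, -4, -5, 6, -3, 5] (max |s|=6)
Overall max amplitude: 7

Answer: 7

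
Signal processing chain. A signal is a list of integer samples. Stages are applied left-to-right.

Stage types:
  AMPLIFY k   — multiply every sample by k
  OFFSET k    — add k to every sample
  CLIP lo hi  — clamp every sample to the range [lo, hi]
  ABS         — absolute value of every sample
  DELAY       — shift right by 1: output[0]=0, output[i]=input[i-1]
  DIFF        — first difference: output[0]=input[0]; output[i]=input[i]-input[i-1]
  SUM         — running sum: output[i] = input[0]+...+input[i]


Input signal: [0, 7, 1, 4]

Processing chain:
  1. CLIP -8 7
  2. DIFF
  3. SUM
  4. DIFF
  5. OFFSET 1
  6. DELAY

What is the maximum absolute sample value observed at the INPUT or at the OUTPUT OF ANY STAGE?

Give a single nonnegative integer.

Input: [0, 7, 1, 4] (max |s|=7)
Stage 1 (CLIP -8 7): clip(0,-8,7)=0, clip(7,-8,7)=7, clip(1,-8,7)=1, clip(4,-8,7)=4 -> [0, 7, 1, 4] (max |s|=7)
Stage 2 (DIFF): s[0]=0, 7-0=7, 1-7=-6, 4-1=3 -> [0, 7, -6, 3] (max |s|=7)
Stage 3 (SUM): sum[0..0]=0, sum[0..1]=7, sum[0..2]=1, sum[0..3]=4 -> [0, 7, 1, 4] (max |s|=7)
Stage 4 (DIFF): s[0]=0, 7-0=7, 1-7=-6, 4-1=3 -> [0, 7, -6, 3] (max |s|=7)
Stage 5 (OFFSET 1): 0+1=1, 7+1=8, -6+1=-5, 3+1=4 -> [1, 8, -5, 4] (max |s|=8)
Stage 6 (DELAY): [0, 1, 8, -5] = [0, 1, 8, -5] -> [0, 1, 8, -5] (max |s|=8)
Overall max amplitude: 8

Answer: 8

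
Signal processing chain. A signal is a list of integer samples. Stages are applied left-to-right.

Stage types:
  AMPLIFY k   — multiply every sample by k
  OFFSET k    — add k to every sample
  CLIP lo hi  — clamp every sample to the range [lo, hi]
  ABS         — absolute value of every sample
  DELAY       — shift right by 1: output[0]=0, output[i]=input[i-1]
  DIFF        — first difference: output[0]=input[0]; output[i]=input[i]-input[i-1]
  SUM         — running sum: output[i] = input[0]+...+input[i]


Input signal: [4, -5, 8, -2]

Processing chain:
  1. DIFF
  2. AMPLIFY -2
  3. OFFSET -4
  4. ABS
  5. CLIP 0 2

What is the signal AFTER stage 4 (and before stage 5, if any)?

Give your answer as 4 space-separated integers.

Input: [4, -5, 8, -2]
Stage 1 (DIFF): s[0]=4, -5-4=-9, 8--5=13, -2-8=-10 -> [4, -9, 13, -10]
Stage 2 (AMPLIFY -2): 4*-2=-8, -9*-2=18, 13*-2=-26, -10*-2=20 -> [-8, 18, -26, 20]
Stage 3 (OFFSET -4): -8+-4=-12, 18+-4=14, -26+-4=-30, 20+-4=16 -> [-12, 14, -30, 16]
Stage 4 (ABS): |-12|=12, |14|=14, |-30|=30, |16|=16 -> [12, 14, 30, 16]

Answer: 12 14 30 16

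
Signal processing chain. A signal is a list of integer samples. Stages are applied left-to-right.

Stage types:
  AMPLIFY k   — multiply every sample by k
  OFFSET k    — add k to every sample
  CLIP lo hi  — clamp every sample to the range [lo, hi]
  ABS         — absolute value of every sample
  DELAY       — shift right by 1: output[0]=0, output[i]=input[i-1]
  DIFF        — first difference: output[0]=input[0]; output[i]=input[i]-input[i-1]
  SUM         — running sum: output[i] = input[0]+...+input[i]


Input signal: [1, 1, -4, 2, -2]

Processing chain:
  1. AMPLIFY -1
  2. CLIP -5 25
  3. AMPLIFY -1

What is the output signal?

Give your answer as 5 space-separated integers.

Input: [1, 1, -4, 2, -2]
Stage 1 (AMPLIFY -1): 1*-1=-1, 1*-1=-1, -4*-1=4, 2*-1=-2, -2*-1=2 -> [-1, -1, 4, -2, 2]
Stage 2 (CLIP -5 25): clip(-1,-5,25)=-1, clip(-1,-5,25)=-1, clip(4,-5,25)=4, clip(-2,-5,25)=-2, clip(2,-5,25)=2 -> [-1, -1, 4, -2, 2]
Stage 3 (AMPLIFY -1): -1*-1=1, -1*-1=1, 4*-1=-4, -2*-1=2, 2*-1=-2 -> [1, 1, -4, 2, -2]

Answer: 1 1 -4 2 -2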